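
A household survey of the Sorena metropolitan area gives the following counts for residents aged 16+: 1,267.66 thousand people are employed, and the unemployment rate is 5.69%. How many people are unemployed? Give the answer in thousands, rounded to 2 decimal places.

Let U be the number unemployed. The labor force is E + U, and U/(E+U) = 0.0569.
So U = 0.0569 × 1,267.66 / (1 − 0.0569) = 72.1299 / 0.9431 ≈ 76.48 thousand.

About 76.48 thousand are unemployed.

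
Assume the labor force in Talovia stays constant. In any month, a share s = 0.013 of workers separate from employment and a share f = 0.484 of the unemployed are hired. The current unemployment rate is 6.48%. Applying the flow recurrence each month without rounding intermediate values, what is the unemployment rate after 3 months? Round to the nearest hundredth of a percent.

With a fixed labor force, u_{t+1} = u_t + s·(1−u_t) − f·u_t = u_t·(1−s−f) + s.
Here 1−s−f = 0.503 and s = 0.013.
u_1 = 0.064800 × 0.503 + 0.013 = 0.045594.
u_2 = 0.045594 × 0.503 + 0.013 = 0.035934.
u_3 = 0.035934 × 0.503 + 0.013 = 0.031075.

Unemployment rate after three months ≈ 3.11%.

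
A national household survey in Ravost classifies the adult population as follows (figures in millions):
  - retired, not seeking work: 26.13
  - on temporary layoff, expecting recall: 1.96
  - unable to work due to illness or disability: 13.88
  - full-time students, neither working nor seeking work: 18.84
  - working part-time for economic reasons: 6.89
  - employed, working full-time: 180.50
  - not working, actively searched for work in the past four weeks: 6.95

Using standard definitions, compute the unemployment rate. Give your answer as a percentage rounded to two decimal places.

Employed = 6.89 + 180.50 = 187.39 million (anyone who worked, including part-time for economic reasons, counts as employed).
Unemployed = 1.96 + 6.95 = 8.91 million (jobless and actively searching, or on temporary layoff).
Labor force = 187.39 + 8.91 = 196.30 million.
Unemployment rate = 8.91 / 196.30 = 4.54%.

Unemployment rate ≈ 4.54%.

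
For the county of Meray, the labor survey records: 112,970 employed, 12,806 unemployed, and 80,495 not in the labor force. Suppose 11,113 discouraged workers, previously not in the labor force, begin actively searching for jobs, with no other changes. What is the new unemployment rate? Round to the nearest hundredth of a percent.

Initially, labor force = 112,970 + 12,806 = 125,776, so u = 12,806/125,776 = 10.18%.
After the change, unemployed and labor force both rise by 11,113 → E = 112,970, U = 23,919, labor force = 136,889.
New unemployment rate = 23,919 / 136,889 = 17.47%.

New unemployment rate ≈ 17.47%.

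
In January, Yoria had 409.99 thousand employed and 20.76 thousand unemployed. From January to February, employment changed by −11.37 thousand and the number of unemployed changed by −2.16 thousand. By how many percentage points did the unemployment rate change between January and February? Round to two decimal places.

The unemployment rate changed by −0.36 percentage points.

January: labor force = 409.99 + 20.76 = 430.75; u = 20.76/430.75 = 4.82%.
February: labor force = 398.62 + 18.60 = 417.22; u = 18.60/417.22 = 4.46%.
Change = 4.46% − 4.82% = −0.36 pp.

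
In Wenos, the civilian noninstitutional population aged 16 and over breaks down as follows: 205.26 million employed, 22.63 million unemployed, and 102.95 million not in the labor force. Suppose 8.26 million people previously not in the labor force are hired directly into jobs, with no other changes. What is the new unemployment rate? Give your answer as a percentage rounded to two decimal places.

Initially, labor force = 205.26 + 22.63 = 227.89 million, so u = 22.63/227.89 = 9.93%.
After the change, employed and labor force both rise by 8.26; unemployed unchanged → E = 213.52, U = 22.63, labor force = 236.15 million.
New unemployment rate = 22.63 / 236.15 = 9.58%.

New unemployment rate ≈ 9.58%.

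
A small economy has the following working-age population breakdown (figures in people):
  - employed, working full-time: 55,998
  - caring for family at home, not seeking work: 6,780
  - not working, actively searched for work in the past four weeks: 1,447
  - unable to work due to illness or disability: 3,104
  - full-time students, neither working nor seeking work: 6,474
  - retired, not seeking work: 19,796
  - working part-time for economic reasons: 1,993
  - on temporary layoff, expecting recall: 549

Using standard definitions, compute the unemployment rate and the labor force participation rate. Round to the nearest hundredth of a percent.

Employed = 55,998 + 1,993 = 57,991 (anyone who worked, including part-time for economic reasons, counts as employed).
Unemployed = 1,447 + 549 = 1,996 (jobless and actively searching, or on temporary layoff).
Labor force = 57,991 + 1,996 = 59,987.
Not in labor force = 6,780 + 3,104 + 6,474 + 19,796 = 36,154 (those not working and not actively searching are outside the labor force).
Civilian working-age population = 59,987 + 36,154 = 96,141.
Unemployment rate = 1,996 / 59,987 = 3.33%.
Labor force participation rate = 59,987 / 96,141 = 62.39%.

Unemployment rate ≈ 3.33%; labor force participation rate ≈ 62.39%.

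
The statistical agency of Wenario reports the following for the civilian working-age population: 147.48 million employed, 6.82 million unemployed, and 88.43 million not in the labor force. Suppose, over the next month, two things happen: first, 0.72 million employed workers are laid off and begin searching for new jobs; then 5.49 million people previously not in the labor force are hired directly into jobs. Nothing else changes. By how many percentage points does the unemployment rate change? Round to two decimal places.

The unemployment rate changes by +0.30 percentage points.

Initially, labor force = 147.48 + 6.82 = 154.30 million, so u = 6.82/154.30 = 4.42%.
After the first change, employed falls and unemployed rises by 0.72; labor force unchanged → E = 146.76, U = 7.54, labor force = 154.30 million.
After the second change, employed and labor force both rise by 5.49; unemployed unchanged → E = 152.25, U = 7.54, labor force = 159.79 million.
New unemployment rate = 7.54 / 159.79 = 4.72%.
Change = 4.72% − 4.42% = +0.30 percentage points.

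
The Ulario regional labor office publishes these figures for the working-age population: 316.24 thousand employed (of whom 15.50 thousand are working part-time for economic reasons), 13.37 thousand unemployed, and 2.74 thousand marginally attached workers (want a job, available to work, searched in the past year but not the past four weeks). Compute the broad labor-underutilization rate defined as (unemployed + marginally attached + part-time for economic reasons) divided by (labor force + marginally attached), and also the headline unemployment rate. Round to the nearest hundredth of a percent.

Broad underutilization rate ≈ 9.51%; headline unemployment rate ≈ 4.06%.

Labor force = 316.24 + 13.37 = 329.61 thousand.
Numerator = 13.37 + 2.74 + 15.50 = 31.61 thousand.
Denominator = 329.61 + 2.74 = 332.35 thousand.
Broad rate = 31.61 / 332.35 = 9.51%.
Headline unemployment rate = 13.37 / 329.61 = 4.06%.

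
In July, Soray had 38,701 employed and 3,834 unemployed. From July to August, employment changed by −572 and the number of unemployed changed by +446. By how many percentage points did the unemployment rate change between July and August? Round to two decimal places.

The unemployment rate changed by +1.08 percentage points.

July: labor force = 38,701 + 3,834 = 42,535; u = 3,834/42,535 = 9.01%.
August: labor force = 38,129 + 4,280 = 42,409; u = 4,280/42,409 = 10.09%.
Change = 10.09% − 9.01% = +1.08 pp.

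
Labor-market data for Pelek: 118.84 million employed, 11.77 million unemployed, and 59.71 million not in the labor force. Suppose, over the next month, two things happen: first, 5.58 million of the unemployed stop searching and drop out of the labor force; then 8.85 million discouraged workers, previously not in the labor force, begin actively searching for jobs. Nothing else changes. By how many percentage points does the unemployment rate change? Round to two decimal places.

Initially, labor force = 118.84 + 11.77 = 130.61 million, so u = 11.77/130.61 = 9.01%.
After the first change, unemployed and labor force both fall by 5.58 → E = 118.84, U = 6.19, labor force = 125.03 million.
After the second change, unemployed and labor force both rise by 8.85 → E = 118.84, U = 15.04, labor force = 133.88 million.
New unemployment rate = 15.04 / 133.88 = 11.23%.
Change = 11.23% − 9.01% = +2.22 percentage points.

The unemployment rate changes by +2.22 percentage points.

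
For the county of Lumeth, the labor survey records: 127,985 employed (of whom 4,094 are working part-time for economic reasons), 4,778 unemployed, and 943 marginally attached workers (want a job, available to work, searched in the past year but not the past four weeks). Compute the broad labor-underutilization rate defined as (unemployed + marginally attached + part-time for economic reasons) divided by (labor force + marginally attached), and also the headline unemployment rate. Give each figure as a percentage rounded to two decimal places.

Labor force = 127,985 + 4,778 = 132,763.
Numerator = 4,778 + 943 + 4,094 = 9,815.
Denominator = 132,763 + 943 = 133,706.
Broad rate = 9,815 / 133,706 = 7.34%.
Headline unemployment rate = 4,778 / 132,763 = 3.60%.

Broad underutilization rate ≈ 7.34%; headline unemployment rate ≈ 3.60%.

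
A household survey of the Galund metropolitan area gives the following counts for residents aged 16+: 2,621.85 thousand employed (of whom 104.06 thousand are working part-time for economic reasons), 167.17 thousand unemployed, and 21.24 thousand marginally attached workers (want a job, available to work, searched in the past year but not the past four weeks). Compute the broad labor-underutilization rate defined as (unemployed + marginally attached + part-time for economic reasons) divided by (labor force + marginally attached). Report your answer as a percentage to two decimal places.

Labor force = 2,621.85 + 167.17 = 2,789.02 thousand.
Numerator = 167.17 + 21.24 + 104.06 = 292.47 thousand.
Denominator = 2,789.02 + 21.24 = 2,810.26 thousand.
Broad rate = 292.47 / 2,810.26 = 10.41%.

Broad underutilization rate ≈ 10.41%.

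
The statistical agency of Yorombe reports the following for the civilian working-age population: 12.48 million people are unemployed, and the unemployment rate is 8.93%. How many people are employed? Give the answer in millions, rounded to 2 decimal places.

About 127.27 million are employed.

Labor force = U / u = 12.48 / 0.0893 ≈ 139.75 million.
Employed = labor force − unemployed = 139.75 − 12.48 = 127.27 million.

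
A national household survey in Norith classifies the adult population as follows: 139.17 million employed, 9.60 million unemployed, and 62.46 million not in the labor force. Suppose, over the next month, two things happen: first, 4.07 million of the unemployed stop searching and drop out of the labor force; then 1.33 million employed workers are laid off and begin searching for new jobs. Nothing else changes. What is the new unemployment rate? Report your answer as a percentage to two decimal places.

Initially, labor force = 139.17 + 9.60 = 148.77 million, so u = 9.60/148.77 = 6.45%.
After the first change, unemployed and labor force both fall by 4.07 → E = 139.17, U = 5.53, labor force = 144.70 million.
After the second change, employed falls and unemployed rises by 1.33; labor force unchanged → E = 137.84, U = 6.86, labor force = 144.70 million.
New unemployment rate = 6.86 / 144.70 = 4.74%.

New unemployment rate ≈ 4.74%.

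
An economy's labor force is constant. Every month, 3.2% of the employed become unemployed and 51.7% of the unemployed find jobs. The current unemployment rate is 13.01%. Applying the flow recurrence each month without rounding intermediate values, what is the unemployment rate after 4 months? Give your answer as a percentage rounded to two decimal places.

Unemployment rate after four months ≈ 6.13%.

With a fixed labor force, u_{t+1} = u_t + s·(1−u_t) − f·u_t = u_t·(1−s−f) + s.
Here 1−s−f = 0.451 and s = 0.032.
u_1 = 0.130100 × 0.451 + 0.032 = 0.090675.
u_2 = 0.090675 × 0.451 + 0.032 = 0.072894.
u_3 = 0.072894 × 0.451 + 0.032 = 0.064875.
u_4 = 0.064875 × 0.451 + 0.032 = 0.061259.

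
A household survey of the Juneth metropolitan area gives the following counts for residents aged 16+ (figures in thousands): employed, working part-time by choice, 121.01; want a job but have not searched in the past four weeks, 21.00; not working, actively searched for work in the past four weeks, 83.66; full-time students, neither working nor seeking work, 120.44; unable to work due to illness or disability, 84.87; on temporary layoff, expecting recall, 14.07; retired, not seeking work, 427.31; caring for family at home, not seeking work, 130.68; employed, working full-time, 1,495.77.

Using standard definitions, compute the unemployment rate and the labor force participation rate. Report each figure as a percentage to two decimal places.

Unemployment rate ≈ 5.70%; labor force participation rate ≈ 68.61%.

Employed = 121.01 + 1,495.77 = 1,616.78 thousand.
Unemployed = 83.66 + 14.07 = 97.73 thousand (jobless and actively searching, or on temporary layoff).
Labor force = 1,616.78 + 97.73 = 1,714.51 thousand.
Not in labor force = 21.00 + 120.44 + 84.87 + 427.31 + 130.68 = 784.30 thousand (those not working and not actively searching are outside the labor force — including those who want a job but have given up searching).
Civilian working-age population = 1,714.51 + 784.30 = 2,498.81 thousand.
Unemployment rate = 97.73 / 1,714.51 = 5.70%.
Labor force participation rate = 1,714.51 / 2,498.81 = 68.61%.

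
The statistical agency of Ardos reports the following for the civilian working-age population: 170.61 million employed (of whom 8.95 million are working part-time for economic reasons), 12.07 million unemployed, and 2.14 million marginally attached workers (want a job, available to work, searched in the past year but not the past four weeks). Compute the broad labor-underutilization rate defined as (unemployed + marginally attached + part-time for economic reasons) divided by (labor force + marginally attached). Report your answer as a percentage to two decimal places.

Broad underutilization rate ≈ 12.53%.

Labor force = 170.61 + 12.07 = 182.68 million.
Numerator = 12.07 + 2.14 + 8.95 = 23.16 million.
Denominator = 182.68 + 2.14 = 184.82 million.
Broad rate = 23.16 / 184.82 = 12.53%.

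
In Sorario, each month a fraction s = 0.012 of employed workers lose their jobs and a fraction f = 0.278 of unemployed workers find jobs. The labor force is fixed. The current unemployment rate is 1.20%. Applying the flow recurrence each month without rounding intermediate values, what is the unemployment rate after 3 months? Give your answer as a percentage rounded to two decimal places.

With a fixed labor force, u_{t+1} = u_t + s·(1−u_t) − f·u_t = u_t·(1−s−f) + s.
Here 1−s−f = 0.710 and s = 0.012.
u_1 = 0.012000 × 0.710 + 0.012 = 0.020520.
u_2 = 0.020520 × 0.710 + 0.012 = 0.026569.
u_3 = 0.026569 × 0.710 + 0.012 = 0.030864.

Unemployment rate after three months ≈ 3.09%.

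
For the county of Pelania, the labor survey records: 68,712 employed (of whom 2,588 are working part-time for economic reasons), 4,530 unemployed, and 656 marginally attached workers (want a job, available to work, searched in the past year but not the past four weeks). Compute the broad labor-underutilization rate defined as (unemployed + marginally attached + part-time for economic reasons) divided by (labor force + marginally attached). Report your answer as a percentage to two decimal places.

Labor force = 68,712 + 4,530 = 73,242.
Numerator = 4,530 + 656 + 2,588 = 7,774.
Denominator = 73,242 + 656 = 73,898.
Broad rate = 7,774 / 73,898 = 10.52%.

Broad underutilization rate ≈ 10.52%.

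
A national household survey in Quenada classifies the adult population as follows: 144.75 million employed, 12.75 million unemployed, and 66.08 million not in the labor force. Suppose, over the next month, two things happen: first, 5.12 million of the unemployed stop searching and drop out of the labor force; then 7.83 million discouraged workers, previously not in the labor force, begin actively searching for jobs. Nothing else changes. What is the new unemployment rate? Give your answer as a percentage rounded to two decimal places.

Initially, labor force = 144.75 + 12.75 = 157.50 million, so u = 12.75/157.50 = 8.10%.
After the first change, unemployed and labor force both fall by 5.12 → E = 144.75, U = 7.63, labor force = 152.38 million.
After the second change, unemployed and labor force both rise by 7.83 → E = 144.75, U = 15.46, labor force = 160.21 million.
New unemployment rate = 15.46 / 160.21 = 9.65%.

New unemployment rate ≈ 9.65%.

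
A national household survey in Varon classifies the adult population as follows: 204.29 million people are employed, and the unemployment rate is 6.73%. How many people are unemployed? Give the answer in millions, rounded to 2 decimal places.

Let U be the number unemployed. The labor force is E + U, and U/(E+U) = 0.0673.
So U = 0.0673 × 204.29 / (1 − 0.0673) = 13.7487 / 0.9327 ≈ 14.74 million.

About 14.74 million are unemployed.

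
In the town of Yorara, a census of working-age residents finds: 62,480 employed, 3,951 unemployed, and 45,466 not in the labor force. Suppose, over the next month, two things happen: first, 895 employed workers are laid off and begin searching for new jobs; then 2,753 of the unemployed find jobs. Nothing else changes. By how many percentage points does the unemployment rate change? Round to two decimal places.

Initially, labor force = 62,480 + 3,951 = 66,431, so u = 3,951/66,431 = 5.95%.
After the first change, employed falls and unemployed rises by 895; labor force unchanged → E = 61,585, U = 4,846, labor force = 66,431.
After the second change, unemployed falls and employed rises by 2,753; labor force unchanged → E = 64,338, U = 2,093, labor force = 66,431.
New unemployment rate = 2,093 / 66,431 = 3.15%.
Change = 3.15% − 5.95% = −2.80 percentage points.

The unemployment rate changes by −2.80 percentage points.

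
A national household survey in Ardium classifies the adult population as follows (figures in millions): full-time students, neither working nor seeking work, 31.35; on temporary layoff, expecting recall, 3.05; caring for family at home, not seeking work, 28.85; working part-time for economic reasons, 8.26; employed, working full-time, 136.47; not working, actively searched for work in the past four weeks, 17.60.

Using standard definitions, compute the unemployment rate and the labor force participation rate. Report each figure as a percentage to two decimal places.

Unemployment rate ≈ 12.49%; labor force participation rate ≈ 73.31%.

Employed = 8.26 + 136.47 = 144.73 million (anyone who worked, including part-time for economic reasons, counts as employed).
Unemployed = 3.05 + 17.60 = 20.65 million (jobless and actively searching, or on temporary layoff).
Labor force = 144.73 + 20.65 = 165.38 million.
Not in labor force = 31.35 + 28.85 = 60.20 million (those not working and not actively searching are outside the labor force).
Civilian working-age population = 165.38 + 60.20 = 225.58 million.
Unemployment rate = 20.65 / 165.38 = 12.49%.
Labor force participation rate = 165.38 / 225.58 = 73.31%.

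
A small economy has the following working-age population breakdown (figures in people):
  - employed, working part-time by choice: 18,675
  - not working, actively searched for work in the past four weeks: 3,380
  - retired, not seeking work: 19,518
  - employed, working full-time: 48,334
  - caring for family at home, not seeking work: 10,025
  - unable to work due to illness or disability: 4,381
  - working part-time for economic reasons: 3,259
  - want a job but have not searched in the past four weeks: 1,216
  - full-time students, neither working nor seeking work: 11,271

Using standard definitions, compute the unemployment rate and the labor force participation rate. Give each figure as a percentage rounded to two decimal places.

Unemployment rate ≈ 4.59%; labor force participation rate ≈ 61.34%.

Employed = 18,675 + 48,334 + 3,259 = 70,268 (anyone who worked, including part-time for economic reasons, counts as employed).
Unemployed = 3,380.
Labor force = 70,268 + 3,380 = 73,648.
Not in labor force = 19,518 + 10,025 + 4,381 + 1,216 + 11,271 = 46,411 (those not working and not actively searching are outside the labor force — including those who want a job but have given up searching).
Civilian working-age population = 73,648 + 46,411 = 120,059.
Unemployment rate = 3,380 / 73,648 = 4.59%.
Labor force participation rate = 73,648 / 120,059 = 61.34%.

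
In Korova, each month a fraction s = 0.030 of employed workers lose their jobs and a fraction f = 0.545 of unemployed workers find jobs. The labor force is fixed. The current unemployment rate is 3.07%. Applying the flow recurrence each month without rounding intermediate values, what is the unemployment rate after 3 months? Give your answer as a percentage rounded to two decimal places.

Unemployment rate after three months ≈ 5.05%.

With a fixed labor force, u_{t+1} = u_t + s·(1−u_t) − f·u_t = u_t·(1−s−f) + s.
Here 1−s−f = 0.425 and s = 0.030.
u_1 = 0.030700 × 0.425 + 0.030 = 0.043048.
u_2 = 0.043048 × 0.425 + 0.030 = 0.048295.
u_3 = 0.048295 × 0.425 + 0.030 = 0.050525.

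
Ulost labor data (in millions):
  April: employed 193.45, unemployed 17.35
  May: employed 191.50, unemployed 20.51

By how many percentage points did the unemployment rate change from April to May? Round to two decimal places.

The unemployment rate changed by +1.44 percentage points.

April: labor force = 193.45 + 17.35 = 210.80; u = 17.35/210.80 = 8.23%.
May: labor force = 191.50 + 20.51 = 212.01; u = 20.51/212.01 = 9.67%.
Change = 9.67% − 8.23% = +1.44 pp.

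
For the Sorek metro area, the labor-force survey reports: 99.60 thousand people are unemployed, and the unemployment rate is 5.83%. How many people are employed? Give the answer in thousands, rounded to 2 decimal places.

About 1,608.80 thousand are employed.

Labor force = U / u = 99.60 / 0.0583 ≈ 1,708.40 thousand.
Employed = labor force − unemployed = 1,708.40 − 99.60 = 1,608.80 thousand.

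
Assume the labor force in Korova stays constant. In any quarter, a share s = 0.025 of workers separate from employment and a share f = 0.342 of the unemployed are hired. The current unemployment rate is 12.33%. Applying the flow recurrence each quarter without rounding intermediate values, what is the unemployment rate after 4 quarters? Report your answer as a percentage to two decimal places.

Unemployment rate after four quarters ≈ 7.70%.

With a fixed labor force, u_{t+1} = u_t + s·(1−u_t) − f·u_t = u_t·(1−s−f) + s.
Here 1−s−f = 0.633 and s = 0.025.
u_1 = 0.123300 × 0.633 + 0.025 = 0.103049.
u_2 = 0.103049 × 0.633 + 0.025 = 0.090230.
u_3 = 0.090230 × 0.633 + 0.025 = 0.082116.
u_4 = 0.082116 × 0.633 + 0.025 = 0.076979.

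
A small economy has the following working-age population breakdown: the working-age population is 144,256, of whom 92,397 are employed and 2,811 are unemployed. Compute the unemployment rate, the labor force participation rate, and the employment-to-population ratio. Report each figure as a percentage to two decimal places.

Unemployment rate ≈ 2.95%; labor force participation rate ≈ 66.00%; employment-population ratio ≈ 64.05%.

Labor force = employed + unemployed = 92,397 + 2,811 = 95,208.
Unemployment rate = 2,811 / 95,208 = 2.95%.
Labor force participation rate = 95,208 / 144,256 = 66.00%.
Employment-population ratio = 92,397 / 144,256 = 64.05%.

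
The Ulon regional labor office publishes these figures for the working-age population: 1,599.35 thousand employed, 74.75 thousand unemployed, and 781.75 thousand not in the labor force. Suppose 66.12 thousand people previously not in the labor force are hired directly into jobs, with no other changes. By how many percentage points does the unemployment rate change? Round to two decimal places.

Initially, labor force = 1,599.35 + 74.75 = 1,674.10 thousand, so u = 74.75/1,674.10 = 4.47%.
After the change, employed and labor force both rise by 66.12; unemployed unchanged → E = 1,665.47, U = 74.75, labor force = 1,740.22 thousand.
New unemployment rate = 74.75 / 1,740.22 = 4.30%.
Change = 4.30% − 4.47% = −0.17 percentage points.

The unemployment rate changes by −0.17 percentage points.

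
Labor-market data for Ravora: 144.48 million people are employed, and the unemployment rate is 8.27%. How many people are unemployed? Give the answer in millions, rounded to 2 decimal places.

About 13.03 million are unemployed.

Let U be the number unemployed. The labor force is E + U, and U/(E+U) = 0.0827.
So U = 0.0827 × 144.48 / (1 − 0.0827) = 11.9485 / 0.9173 ≈ 13.03 million.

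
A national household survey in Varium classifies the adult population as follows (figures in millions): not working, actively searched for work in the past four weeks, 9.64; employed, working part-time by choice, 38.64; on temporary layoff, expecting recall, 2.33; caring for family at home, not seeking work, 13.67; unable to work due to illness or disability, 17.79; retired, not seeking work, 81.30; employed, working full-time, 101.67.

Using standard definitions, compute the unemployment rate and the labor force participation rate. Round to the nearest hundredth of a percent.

Unemployment rate ≈ 7.86%; labor force participation rate ≈ 57.46%.

Employed = 38.64 + 101.67 = 140.31 million.
Unemployed = 9.64 + 2.33 = 11.97 million (jobless and actively searching, or on temporary layoff).
Labor force = 140.31 + 11.97 = 152.28 million.
Not in labor force = 13.67 + 17.79 + 81.30 = 112.76 million (those not working and not actively searching are outside the labor force).
Civilian working-age population = 152.28 + 112.76 = 265.04 million.
Unemployment rate = 11.97 / 152.28 = 7.86%.
Labor force participation rate = 152.28 / 265.04 = 57.46%.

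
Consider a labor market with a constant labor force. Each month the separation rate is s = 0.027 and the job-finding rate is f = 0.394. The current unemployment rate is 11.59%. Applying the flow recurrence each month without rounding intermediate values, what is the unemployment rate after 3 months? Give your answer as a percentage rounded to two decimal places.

Unemployment rate after three months ≈ 7.42%.

With a fixed labor force, u_{t+1} = u_t + s·(1−u_t) − f·u_t = u_t·(1−s−f) + s.
Here 1−s−f = 0.579 and s = 0.027.
u_1 = 0.115900 × 0.579 + 0.027 = 0.094106.
u_2 = 0.094106 × 0.579 + 0.027 = 0.081487.
u_3 = 0.081487 × 0.579 + 0.027 = 0.074181.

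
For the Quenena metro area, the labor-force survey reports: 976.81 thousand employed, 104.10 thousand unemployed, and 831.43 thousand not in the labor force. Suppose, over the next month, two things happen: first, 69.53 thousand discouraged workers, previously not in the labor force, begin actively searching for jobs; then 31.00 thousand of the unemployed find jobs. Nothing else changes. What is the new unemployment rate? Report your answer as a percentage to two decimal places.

Initially, labor force = 976.81 + 104.10 = 1,080.91 thousand, so u = 104.10/1,080.91 = 9.63%.
After the first change, unemployed and labor force both rise by 69.53 → E = 976.81, U = 173.63, labor force = 1,150.44 thousand.
After the second change, unemployed falls and employed rises by 31.00; labor force unchanged → E = 1,007.81, U = 142.63, labor force = 1,150.44 thousand.
New unemployment rate = 142.63 / 1,150.44 = 12.40%.

New unemployment rate ≈ 12.40%.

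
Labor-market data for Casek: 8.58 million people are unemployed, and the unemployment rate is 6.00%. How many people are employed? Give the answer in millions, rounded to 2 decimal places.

About 134.42 million are employed.

Labor force = U / u = 8.58 / 0.0600 ≈ 143.00 million.
Employed = labor force − unemployed = 143.00 − 8.58 = 134.42 million.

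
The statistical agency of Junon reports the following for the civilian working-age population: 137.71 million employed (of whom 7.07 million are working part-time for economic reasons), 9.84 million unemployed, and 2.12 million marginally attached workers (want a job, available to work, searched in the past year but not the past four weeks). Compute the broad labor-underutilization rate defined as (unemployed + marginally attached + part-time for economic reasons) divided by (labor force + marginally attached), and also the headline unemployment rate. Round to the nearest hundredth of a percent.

Broad underutilization rate ≈ 12.71%; headline unemployment rate ≈ 6.67%.

Labor force = 137.71 + 9.84 = 147.55 million.
Numerator = 9.84 + 2.12 + 7.07 = 19.03 million.
Denominator = 147.55 + 2.12 = 149.67 million.
Broad rate = 19.03 / 149.67 = 12.71%.
Headline unemployment rate = 9.84 / 147.55 = 6.67%.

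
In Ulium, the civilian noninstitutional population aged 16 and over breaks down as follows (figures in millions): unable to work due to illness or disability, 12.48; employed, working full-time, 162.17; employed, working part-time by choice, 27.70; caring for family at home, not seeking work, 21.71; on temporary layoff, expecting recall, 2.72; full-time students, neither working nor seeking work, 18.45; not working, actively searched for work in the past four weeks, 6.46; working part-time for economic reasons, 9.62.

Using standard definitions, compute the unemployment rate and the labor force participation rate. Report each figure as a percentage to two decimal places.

Unemployment rate ≈ 4.40%; labor force participation rate ≈ 79.86%.

Employed = 162.17 + 27.70 + 9.62 = 199.49 million (anyone who worked, including part-time for economic reasons, counts as employed).
Unemployed = 2.72 + 6.46 = 9.18 million (jobless and actively searching, or on temporary layoff).
Labor force = 199.49 + 9.18 = 208.67 million.
Not in labor force = 12.48 + 21.71 + 18.45 = 52.64 million (those not working and not actively searching are outside the labor force).
Civilian working-age population = 208.67 + 52.64 = 261.31 million.
Unemployment rate = 9.18 / 208.67 = 4.40%.
Labor force participation rate = 208.67 / 261.31 = 79.86%.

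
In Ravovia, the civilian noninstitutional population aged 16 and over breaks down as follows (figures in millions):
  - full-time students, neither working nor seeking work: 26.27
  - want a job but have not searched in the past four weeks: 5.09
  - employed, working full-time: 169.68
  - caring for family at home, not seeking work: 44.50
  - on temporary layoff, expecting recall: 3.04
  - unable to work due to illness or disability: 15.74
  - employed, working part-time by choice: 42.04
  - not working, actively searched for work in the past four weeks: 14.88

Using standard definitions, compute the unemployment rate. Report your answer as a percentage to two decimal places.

Unemployment rate ≈ 7.80%.

Employed = 169.68 + 42.04 = 211.72 million.
Unemployed = 3.04 + 14.88 = 17.92 million (jobless and actively searching, or on temporary layoff).
Labor force = 211.72 + 17.92 = 229.64 million.
Unemployment rate = 17.92 / 229.64 = 7.80%.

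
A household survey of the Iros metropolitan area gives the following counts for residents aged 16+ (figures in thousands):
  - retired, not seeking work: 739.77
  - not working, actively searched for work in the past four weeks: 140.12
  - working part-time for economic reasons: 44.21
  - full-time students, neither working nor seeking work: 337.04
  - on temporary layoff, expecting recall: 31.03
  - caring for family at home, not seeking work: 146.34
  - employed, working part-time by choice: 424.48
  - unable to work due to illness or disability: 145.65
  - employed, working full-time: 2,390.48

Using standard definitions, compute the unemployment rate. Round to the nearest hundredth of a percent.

Unemployment rate ≈ 5.65%.

Employed = 44.21 + 424.48 + 2,390.48 = 2,859.17 thousand (anyone who worked, including part-time for economic reasons, counts as employed).
Unemployed = 140.12 + 31.03 = 171.15 thousand (jobless and actively searching, or on temporary layoff).
Labor force = 2,859.17 + 171.15 = 3,030.32 thousand.
Unemployment rate = 171.15 / 3,030.32 = 5.65%.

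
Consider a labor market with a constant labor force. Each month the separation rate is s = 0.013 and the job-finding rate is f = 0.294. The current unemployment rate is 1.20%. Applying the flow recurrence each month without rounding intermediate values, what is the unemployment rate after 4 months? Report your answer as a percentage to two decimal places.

With a fixed labor force, u_{t+1} = u_t + s·(1−u_t) − f·u_t = u_t·(1−s−f) + s.
Here 1−s−f = 0.693 and s = 0.013.
u_1 = 0.012000 × 0.693 + 0.013 = 0.021316.
u_2 = 0.021316 × 0.693 + 0.013 = 0.027772.
u_3 = 0.027772 × 0.693 + 0.013 = 0.032246.
u_4 = 0.032246 × 0.693 + 0.013 = 0.035346.

Unemployment rate after four months ≈ 3.53%.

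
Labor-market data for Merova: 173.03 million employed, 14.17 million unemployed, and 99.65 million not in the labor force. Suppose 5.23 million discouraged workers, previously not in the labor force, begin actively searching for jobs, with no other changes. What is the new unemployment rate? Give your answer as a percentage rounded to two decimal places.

New unemployment rate ≈ 10.08%.

Initially, labor force = 173.03 + 14.17 = 187.20 million, so u = 14.17/187.20 = 7.57%.
After the change, unemployed and labor force both rise by 5.23 → E = 173.03, U = 19.40, labor force = 192.43 million.
New unemployment rate = 19.40 / 192.43 = 10.08%.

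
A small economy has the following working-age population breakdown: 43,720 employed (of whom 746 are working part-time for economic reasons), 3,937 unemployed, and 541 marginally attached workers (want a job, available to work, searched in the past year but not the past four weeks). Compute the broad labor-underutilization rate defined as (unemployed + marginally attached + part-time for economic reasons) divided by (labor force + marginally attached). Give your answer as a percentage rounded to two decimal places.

Broad underutilization rate ≈ 10.84%.

Labor force = 43,720 + 3,937 = 47,657.
Numerator = 3,937 + 541 + 746 = 5,224.
Denominator = 47,657 + 541 = 48,198.
Broad rate = 5,224 / 48,198 = 10.84%.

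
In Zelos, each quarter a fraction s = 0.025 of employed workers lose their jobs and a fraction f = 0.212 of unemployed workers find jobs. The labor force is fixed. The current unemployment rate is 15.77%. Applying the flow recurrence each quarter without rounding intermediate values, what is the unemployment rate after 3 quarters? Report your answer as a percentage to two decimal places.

Unemployment rate after three quarters ≈ 12.87%.

With a fixed labor force, u_{t+1} = u_t + s·(1−u_t) − f·u_t = u_t·(1−s−f) + s.
Here 1−s−f = 0.763 and s = 0.025.
u_1 = 0.157700 × 0.763 + 0.025 = 0.145325.
u_2 = 0.145325 × 0.763 + 0.025 = 0.135883.
u_3 = 0.135883 × 0.763 + 0.025 = 0.128679.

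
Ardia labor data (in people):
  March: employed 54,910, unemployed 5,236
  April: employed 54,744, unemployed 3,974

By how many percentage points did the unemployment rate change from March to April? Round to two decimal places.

March: labor force = 54,910 + 5,236 = 60,146; u = 5,236/60,146 = 8.71%.
April: labor force = 54,744 + 3,974 = 58,718; u = 3,974/58,718 = 6.77%.
Change = 6.77% − 8.71% = −1.94 pp.

The unemployment rate changed by −1.94 percentage points.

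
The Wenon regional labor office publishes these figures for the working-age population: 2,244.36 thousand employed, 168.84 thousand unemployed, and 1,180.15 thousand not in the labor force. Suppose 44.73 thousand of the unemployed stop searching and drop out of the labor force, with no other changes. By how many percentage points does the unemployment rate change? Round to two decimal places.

Initially, labor force = 2,244.36 + 168.84 = 2,413.20 thousand, so u = 168.84/2,413.20 = 7.00%.
After the change, unemployed and labor force both fall by 44.73 → E = 2,244.36, U = 124.11, labor force = 2,368.47 thousand.
New unemployment rate = 124.11 / 2,368.47 = 5.24%.
Change = 5.24% − 7.00% = −1.76 percentage points.

The unemployment rate changes by −1.76 percentage points.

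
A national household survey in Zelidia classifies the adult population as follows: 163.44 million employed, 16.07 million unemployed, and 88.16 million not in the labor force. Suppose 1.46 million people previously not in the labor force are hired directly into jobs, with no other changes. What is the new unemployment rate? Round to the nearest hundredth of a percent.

New unemployment rate ≈ 8.88%.

Initially, labor force = 163.44 + 16.07 = 179.51 million, so u = 16.07/179.51 = 8.95%.
After the change, employed and labor force both rise by 1.46; unemployed unchanged → E = 164.90, U = 16.07, labor force = 180.97 million.
New unemployment rate = 16.07 / 180.97 = 8.88%.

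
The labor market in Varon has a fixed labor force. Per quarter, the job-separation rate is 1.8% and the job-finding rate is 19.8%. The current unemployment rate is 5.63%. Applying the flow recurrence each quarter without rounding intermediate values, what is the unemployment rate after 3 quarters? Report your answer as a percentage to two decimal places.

Unemployment rate after three quarters ≈ 7.03%.

With a fixed labor force, u_{t+1} = u_t + s·(1−u_t) − f·u_t = u_t·(1−s−f) + s.
Here 1−s−f = 0.784 and s = 0.018.
u_1 = 0.056300 × 0.784 + 0.018 = 0.062139.
u_2 = 0.062139 × 0.784 + 0.018 = 0.066717.
u_3 = 0.066717 × 0.784 + 0.018 = 0.070306.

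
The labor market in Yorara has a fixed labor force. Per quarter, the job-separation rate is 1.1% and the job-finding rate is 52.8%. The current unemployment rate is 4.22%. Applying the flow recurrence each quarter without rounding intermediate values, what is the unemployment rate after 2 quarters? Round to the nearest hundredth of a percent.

Unemployment rate after two quarters ≈ 2.50%.

With a fixed labor force, u_{t+1} = u_t + s·(1−u_t) − f·u_t = u_t·(1−s−f) + s.
Here 1−s−f = 0.461 and s = 0.011.
u_1 = 0.042200 × 0.461 + 0.011 = 0.030454.
u_2 = 0.030454 × 0.461 + 0.011 = 0.025039.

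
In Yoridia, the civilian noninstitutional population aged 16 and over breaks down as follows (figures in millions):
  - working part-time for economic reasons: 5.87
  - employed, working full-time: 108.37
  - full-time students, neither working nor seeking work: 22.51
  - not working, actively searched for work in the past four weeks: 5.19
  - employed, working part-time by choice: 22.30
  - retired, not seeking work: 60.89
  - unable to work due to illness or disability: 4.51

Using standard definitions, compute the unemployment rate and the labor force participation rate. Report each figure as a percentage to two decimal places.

Employed = 5.87 + 108.37 + 22.30 = 136.54 million (anyone who worked, including part-time for economic reasons, counts as employed).
Unemployed = 5.19 million.
Labor force = 136.54 + 5.19 = 141.73 million.
Not in labor force = 22.51 + 60.89 + 4.51 = 87.91 million (those not working and not actively searching are outside the labor force).
Civilian working-age population = 141.73 + 87.91 = 229.64 million.
Unemployment rate = 5.19 / 141.73 = 3.66%.
Labor force participation rate = 141.73 / 229.64 = 61.72%.

Unemployment rate ≈ 3.66%; labor force participation rate ≈ 61.72%.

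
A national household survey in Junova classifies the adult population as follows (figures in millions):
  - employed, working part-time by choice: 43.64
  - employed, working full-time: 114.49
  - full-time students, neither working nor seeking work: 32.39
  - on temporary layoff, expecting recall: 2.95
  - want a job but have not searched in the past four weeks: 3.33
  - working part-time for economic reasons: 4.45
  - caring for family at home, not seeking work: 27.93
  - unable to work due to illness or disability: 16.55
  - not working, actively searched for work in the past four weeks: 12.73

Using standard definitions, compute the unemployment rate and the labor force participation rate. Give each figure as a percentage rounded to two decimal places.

Unemployment rate ≈ 8.80%; labor force participation rate ≈ 68.97%.

Employed = 43.64 + 114.49 + 4.45 = 162.58 million (anyone who worked, including part-time for economic reasons, counts as employed).
Unemployed = 2.95 + 12.73 = 15.68 million (jobless and actively searching, or on temporary layoff).
Labor force = 162.58 + 15.68 = 178.26 million.
Not in labor force = 32.39 + 3.33 + 27.93 + 16.55 = 80.20 million (those not working and not actively searching are outside the labor force — including those who want a job but have given up searching).
Civilian working-age population = 178.26 + 80.20 = 258.46 million.
Unemployment rate = 15.68 / 178.26 = 8.80%.
Labor force participation rate = 178.26 / 258.46 = 68.97%.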